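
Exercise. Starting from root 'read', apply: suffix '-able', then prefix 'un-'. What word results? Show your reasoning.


Step 1: Add suffix '-able' to 'read' = 'readable'
Step 2: Add prefix 'un-' to 'readable' = 'unreadable'

unreadable


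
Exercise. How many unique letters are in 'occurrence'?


Unique letters in 'occurrence': {c, e, n, o, r, u} = 6 distinct letters.

6


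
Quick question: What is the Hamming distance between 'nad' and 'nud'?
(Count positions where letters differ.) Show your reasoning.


Alignment:
Position 1: 'n' vs 'n' = match
Position 2: 'a' vs 'u' = DIFFER
Position 3: 'd' vs 'd' = match
Total differences: 1

1


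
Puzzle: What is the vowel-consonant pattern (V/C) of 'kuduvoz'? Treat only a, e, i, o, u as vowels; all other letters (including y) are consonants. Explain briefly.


Letter mapping: k = C, u = V, d = C, u = V, v = C, o = V, z = C.

CVCVCVC


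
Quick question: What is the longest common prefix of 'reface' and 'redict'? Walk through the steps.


Compare from the start: 2 characters match: 're'. Mismatch at position 3: 'f' vs 'd'.

re


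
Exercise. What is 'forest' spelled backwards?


Reverse 'forest' character by character: 'tserof'.

tserof


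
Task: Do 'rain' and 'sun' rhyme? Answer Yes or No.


Rime (stressed vowel + following sounds) of 'rain': -ain = /eɪn/
Rime of 'sun': -un = /ʌn/
/eɪn/ and /ʌn/ are different ending sounds, so the words do not rhyme.

No


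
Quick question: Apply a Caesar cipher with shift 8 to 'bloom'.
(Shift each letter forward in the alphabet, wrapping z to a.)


Shift each letter by 8: b -> j, l -> t, o -> w, o -> w, m -> u. Result: 'jtwwu'.

jtwwu


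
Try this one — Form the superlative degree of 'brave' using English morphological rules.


Apply superlative formation (ends in e: add -st): 'brave' -> 'bravest'.

bravest


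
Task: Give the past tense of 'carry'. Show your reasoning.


Apply rule: Change -y to -ied. 'carry' becomes 'carried'.

carried


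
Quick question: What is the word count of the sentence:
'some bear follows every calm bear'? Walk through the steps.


Split into words: some | bear | follows | every | calm | bear = 6 words.

6


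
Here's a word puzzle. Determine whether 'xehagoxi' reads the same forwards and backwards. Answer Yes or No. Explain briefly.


Forward: 'xehagoxi'
Reversed: 'ixogahex'
They differ.

No


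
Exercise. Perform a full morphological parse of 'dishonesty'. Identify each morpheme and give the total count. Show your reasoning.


Step 1: Identify prefix: 'dis' (meaning: not/apart)
Step 2: Identify root: 'honest'
Step 3: Identify suffix(es): 'y'
Decomposition: dis- (prefix: not/apart) + honest (root) + -y (suffix: quality)
Total morphemes: 3

3 morphemes (dis- (prefix: not/apart) + honest (root) + -y (suffix: quality))


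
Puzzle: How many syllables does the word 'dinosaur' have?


Break 'dinosaur' into syllables: di-no-saur -> di | no | saur = 3 syllables

3 syllables


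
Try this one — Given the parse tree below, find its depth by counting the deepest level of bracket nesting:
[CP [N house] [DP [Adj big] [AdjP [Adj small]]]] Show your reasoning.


Count bracket nesting levels:
'[' at pos 0: depth = 1
'[' at pos 4: depth = 2
'[' at pos 14: depth = 2
'[' at pos 18: depth = 3
'[' at pos 28: depth = 3
'[' at pos 34: depth = 4
Maximum depth reached: 4

4


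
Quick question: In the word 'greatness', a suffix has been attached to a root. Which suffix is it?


The word 'greatness' = 'great' (root) + '-ness' (suffix). The suffix is '-ness'.

ness


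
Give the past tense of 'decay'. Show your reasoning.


Apply rule: Add -ed. 'decay' becomes 'decayed'.

decayed


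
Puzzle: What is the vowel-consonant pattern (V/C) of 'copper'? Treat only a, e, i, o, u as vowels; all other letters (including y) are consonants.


Letter mapping: c = C, o = V, p = C, p = C, e = V, r = C.

CVCCVC


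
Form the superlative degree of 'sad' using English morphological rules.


Apply superlative formation (double final consonant, add -est): 'sad' -> 'saddest'.

saddest


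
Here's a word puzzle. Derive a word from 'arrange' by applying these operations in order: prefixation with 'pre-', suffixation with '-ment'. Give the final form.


Step 1: Add prefix 'pre-' to 'arrange' = 'prearrange'
Step 2: Add suffix '-ment' to 'prearrange' = 'prearrangement'

prearrangement


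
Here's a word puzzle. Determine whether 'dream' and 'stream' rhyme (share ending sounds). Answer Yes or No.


Rime (stressed vowel + following sounds) of 'dream': -eam = /iːm/
Rime of 'stream': -eam = /iːm/
/iːm/ and /iːm/ are the same ending sound, so the words rhyme.

Yes


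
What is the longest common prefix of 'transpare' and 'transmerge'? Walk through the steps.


Compare from the start: 5 characters match: 'trans'. Mismatch at position 6: 'p' vs 'm'.

trans


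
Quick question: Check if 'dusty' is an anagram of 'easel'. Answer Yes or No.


Sorted letters of 'dusty': 'dstuy'
Sorted letters of 'easel': 'aeels'
They do not match.

No


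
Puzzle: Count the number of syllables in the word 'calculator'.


Break 'calculator' into syllables: cal-cu-la-tor -> cal | cu | la | tor = 4 syllables

4 syllables


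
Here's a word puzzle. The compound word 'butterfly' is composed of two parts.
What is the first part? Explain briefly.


Split 'butterfly' into 'butter' + 'fly'. The first part is 'butter'.

butter


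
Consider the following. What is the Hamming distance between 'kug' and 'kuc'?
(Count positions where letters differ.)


Alignment:
Position 1: 'k' vs 'k' = match
Position 2: 'u' vs 'u' = match
Position 3: 'g' vs 'c' = DIFFER
Total differences: 1

1


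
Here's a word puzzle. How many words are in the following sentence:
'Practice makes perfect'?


Split into words: Practice | makes | perfect = 3 words.

3


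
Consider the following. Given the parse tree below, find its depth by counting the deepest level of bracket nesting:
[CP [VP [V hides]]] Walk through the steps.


Count bracket nesting levels:
'[' at pos 0: depth = 1
'[' at pos 4: depth = 2
'[' at pos 8: depth = 3
Maximum depth reached: 3

3


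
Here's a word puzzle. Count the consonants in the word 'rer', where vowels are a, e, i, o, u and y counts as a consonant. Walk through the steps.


Consonants in 'rer': r, r = 2 consonants.

2


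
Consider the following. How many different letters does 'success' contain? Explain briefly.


Unique letters in 'success': {c, e, s, u} = 4 distinct letters.

4


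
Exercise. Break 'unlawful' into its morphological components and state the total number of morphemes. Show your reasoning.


Step 1: Identify prefix: 'un' (meaning: not/reverse)
Step 2: Identify root: 'law'
Step 3: Identify suffix(es): 'ful'
Decomposition: un- (prefix: not/reverse) + law (root) + -ful (suffix: full of)
Total morphemes: 3

3 morphemes (un- (prefix: not/reverse) + law (root) + -ful (suffix: full of))


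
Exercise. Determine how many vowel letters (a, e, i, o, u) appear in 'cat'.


Vowels in 'cat': a = 1 vowels.

1


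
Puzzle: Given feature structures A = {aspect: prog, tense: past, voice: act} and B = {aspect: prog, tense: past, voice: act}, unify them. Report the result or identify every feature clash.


Compare features:
aspect: A=prog vs B=prog -> unified: prog
tense: A=past vs B=past -> unified: past
voice: A=act vs B=act -> unified: act
No clashes found.

Unified: {aspect: prog, tense: past, voice: act}


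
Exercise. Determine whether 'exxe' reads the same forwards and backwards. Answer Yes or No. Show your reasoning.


Forward: 'exxe'
Reversed: 'exxe'
They are identical.

Yes


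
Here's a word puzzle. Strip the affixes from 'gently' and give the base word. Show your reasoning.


Remove suffix '-ly' from 'gently' to get root 'gentle'.

gentle


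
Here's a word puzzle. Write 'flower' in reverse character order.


Reverse 'flower' character by character: 'rewolf'.

rewolf


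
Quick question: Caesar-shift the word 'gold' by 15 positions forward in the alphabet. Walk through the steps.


Shift each letter by 15: g -> v, o -> d, l -> a, d -> s. Result: 'vdas'.

vdas


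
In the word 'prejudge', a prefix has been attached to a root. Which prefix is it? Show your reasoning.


The word 'prejudge' = 'pre' (prefix) + 'judge' (root). The prefix is 'pre'.

pre


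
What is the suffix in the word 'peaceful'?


The word 'peaceful' = 'peace' (root) + '-ful' (suffix). The suffix is '-ful'.

ful


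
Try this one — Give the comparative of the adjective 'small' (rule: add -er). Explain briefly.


Apply comparative formation (add -er): 'small' -> 'smaller'.

smaller


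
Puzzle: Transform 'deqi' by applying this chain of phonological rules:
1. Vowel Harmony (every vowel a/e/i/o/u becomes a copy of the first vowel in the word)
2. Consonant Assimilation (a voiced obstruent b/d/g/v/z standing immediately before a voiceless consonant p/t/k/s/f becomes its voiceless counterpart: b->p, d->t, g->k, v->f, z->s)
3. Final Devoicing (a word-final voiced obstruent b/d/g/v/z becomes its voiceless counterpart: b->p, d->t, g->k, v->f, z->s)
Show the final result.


Starting form: 'deqi'
Rule 1: Vowel Harmony: all vowels become 'e' (matching first vowel). 'deqi' -> 'deqe'
Rule 2: Consonant Assimilation: no voiced obstruent (b/d/g/v/z) stands immediately before a voiceless consonant (p/t/k/s/f). No change.
Rule 3: Final Devoicing: the word ends in the vowel 'e', not a consonant. No change.
Final form: 'deqe'

deqe


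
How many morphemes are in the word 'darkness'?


Decomposition: dark (root) + -ness (suffix) = 2 morpheme(s)

2 morphemes


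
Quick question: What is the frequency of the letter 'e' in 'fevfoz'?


Letter 'e' in 'fevfoz': found at position(s) 2 = 1 occurrence(s).

1


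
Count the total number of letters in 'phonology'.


Spell out 'phonology' and number each letter: p(1), h(2), o(3), n(4), o(5), l(6), o(7), g(8), y(9). Total: 9 letters.

9


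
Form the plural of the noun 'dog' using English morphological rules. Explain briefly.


Apply rule: Add -s. 'dog' becomes 'dogs'.

dogs


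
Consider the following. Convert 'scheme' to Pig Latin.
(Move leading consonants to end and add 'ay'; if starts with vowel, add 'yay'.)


'scheme': move consonant cluster 'sch' to end and add 'ay': 'emeschay'.

emeschay


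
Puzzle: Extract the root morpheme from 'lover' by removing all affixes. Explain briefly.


Remove suffix '-er' from 'lover' to get root 'love'.

love


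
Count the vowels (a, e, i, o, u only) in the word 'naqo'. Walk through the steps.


Vowels in 'naqo': a, o = 2 vowels.

2


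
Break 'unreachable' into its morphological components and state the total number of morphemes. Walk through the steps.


Step 1: Identify prefix: 'un' (meaning: not/reverse)
Step 2: Identify root: 'reach'
Step 3: Identify suffix(es): 'able'
Decomposition: un- (prefix: not/reverse) + reach (root) + -able (suffix: capable of)
Total morphemes: 3

3 morphemes (un- (prefix: not/reverse) + reach (root) + -able (suffix: capable of))


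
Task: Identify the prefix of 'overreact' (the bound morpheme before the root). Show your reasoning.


The word 'overreact' = 'over' (prefix) + 'react' (root). The prefix is 'over'.

over


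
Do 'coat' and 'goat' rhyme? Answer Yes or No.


Rime (stressed vowel + following sounds) of 'coat': -oat = /oʊt/
Rime of 'goat': -oat = /oʊt/
/oʊt/ and /oʊt/ are the same ending sound, so the words rhyme.

Yes


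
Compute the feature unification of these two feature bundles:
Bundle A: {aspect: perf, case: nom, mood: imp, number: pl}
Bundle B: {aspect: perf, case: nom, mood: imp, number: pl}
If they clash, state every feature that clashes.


Compare features:
aspect: A=perf vs B=perf -> unified: perf
case: A=nom vs B=nom -> unified: nom
mood: A=imp vs B=imp -> unified: imp
number: A=pl vs B=pl -> unified: pl
No clashes found.

Unified: {aspect: perf, case: nom, mood: imp, number: pl}


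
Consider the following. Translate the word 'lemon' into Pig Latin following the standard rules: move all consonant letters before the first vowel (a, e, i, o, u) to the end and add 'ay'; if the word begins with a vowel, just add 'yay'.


'lemon': move consonant cluster 'l' to end and add 'ay': 'emonlay'.

emonlay


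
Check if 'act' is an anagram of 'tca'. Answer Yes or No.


Sorted letters of 'act': 'act'
Sorted letters of 'tca': 'act'
They match.

Yes


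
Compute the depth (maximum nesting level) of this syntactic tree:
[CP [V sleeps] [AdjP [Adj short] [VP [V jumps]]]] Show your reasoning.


Count bracket nesting levels:
'[' at pos 0: depth = 1
'[' at pos 4: depth = 2
'[' at pos 15: depth = 2
'[' at pos 21: depth = 3
'[' at pos 33: depth = 3
'[' at pos 37: depth = 4
Maximum depth reached: 4

4


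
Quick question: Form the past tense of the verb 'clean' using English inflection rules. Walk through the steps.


Apply rule: Add -ed. 'clean' becomes 'cleaned'.

cleaned


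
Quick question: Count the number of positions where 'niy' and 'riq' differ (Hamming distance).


Alignment:
Position 1: 'n' vs 'r' = DIFFER
Position 2: 'i' vs 'i' = match
Position 3: 'y' vs 'q' = DIFFER
Total differences: 2

2


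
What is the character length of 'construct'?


Spell out 'construct' and number each letter: c(1), o(2), n(3), s(4), t(5), r(6), u(7), c(8), t(9). Total: 9 letters.

9


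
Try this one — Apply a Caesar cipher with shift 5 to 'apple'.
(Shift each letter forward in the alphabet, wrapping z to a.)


Shift each letter by 5: a -> f, p -> u, p -> u, l -> q, e -> j. Result: 'fuuqj'.

fuuqj


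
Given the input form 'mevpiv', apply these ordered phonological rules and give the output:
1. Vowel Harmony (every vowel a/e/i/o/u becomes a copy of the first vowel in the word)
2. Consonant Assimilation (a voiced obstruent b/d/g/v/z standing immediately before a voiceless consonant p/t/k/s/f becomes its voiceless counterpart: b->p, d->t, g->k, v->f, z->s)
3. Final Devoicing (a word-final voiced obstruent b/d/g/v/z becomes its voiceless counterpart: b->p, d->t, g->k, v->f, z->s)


Starting form: 'mevpiv'
Rule 1: Vowel Harmony: all vowels become 'e' (matching first vowel). 'mevpiv' -> 'mevpev'
Rule 2: Consonant Assimilation: voiced obstruent before voiceless consonant becomes voiceless ('vp' -> 'fp'). 'mevpev' -> 'mefpev'
Rule 3: Final Devoicing: word-final voiced obstruent 'v' becomes voiceless 'f'. 'mefpev' -> 'mefpef'
Final form: 'mefpef'

mefpef


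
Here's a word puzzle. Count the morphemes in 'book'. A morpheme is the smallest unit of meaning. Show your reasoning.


Decomposition: book (free morpheme) = 1 morpheme(s)

1 morphemes


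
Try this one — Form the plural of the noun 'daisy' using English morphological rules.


Apply rule: Change -y to -ies (consonant + y). 'daisy' becomes 'daisies'.

daisies


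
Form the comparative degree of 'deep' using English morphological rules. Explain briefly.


Apply comparative formation (add -er): 'deep' -> 'deeper'.

deeper


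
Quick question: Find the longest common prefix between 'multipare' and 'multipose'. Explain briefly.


Compare from the start: 6 characters match: 'multip'. Mismatch at position 7: 'a' vs 'o'.

multip


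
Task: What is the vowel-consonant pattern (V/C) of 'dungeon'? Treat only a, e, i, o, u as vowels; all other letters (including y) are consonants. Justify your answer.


Letter mapping: d = C, u = V, n = C, g = C, e = V, o = V, n = C.

CVCCVVC


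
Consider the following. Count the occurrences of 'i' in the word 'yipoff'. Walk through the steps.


Letter 'i' in 'yipoff': found at position(s) 2 = 1 occurrence(s).

1


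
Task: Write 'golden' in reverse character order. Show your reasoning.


Reverse 'golden' character by character: 'nedlog'.

nedlog


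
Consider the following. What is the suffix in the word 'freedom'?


The word 'freedom' = 'free' (root) + '-dom' (suffix). The suffix is '-dom'.

dom


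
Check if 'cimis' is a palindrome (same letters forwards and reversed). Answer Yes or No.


Forward: 'cimis'
Reversed: 'simic'
They differ.

No


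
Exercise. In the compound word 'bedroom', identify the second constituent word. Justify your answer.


Split 'bedroom' into 'bed' + 'room'. The second part is 'room'.

room


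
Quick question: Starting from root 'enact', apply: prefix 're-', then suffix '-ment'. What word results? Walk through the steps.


Step 1: Add prefix 're-' to 'enact' = 'reenact'
Step 2: Add suffix '-ment' to 'reenact' = 'reenactment'

reenactment


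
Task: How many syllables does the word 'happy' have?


Break 'happy' into syllables: hap-py -> hap | py = 2 syllables

2 syllables


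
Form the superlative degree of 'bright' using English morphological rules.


Apply superlative formation (add -est): 'bright' -> 'brightest'.

brightest


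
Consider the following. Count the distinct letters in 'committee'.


Unique letters in 'committee': {c, e, i, m, o, t} = 6 distinct letters.

6


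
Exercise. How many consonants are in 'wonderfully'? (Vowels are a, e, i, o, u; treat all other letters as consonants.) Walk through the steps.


Consonants in 'wonderfully': w, n, d, r, f, l, l, y = 8 consonants.

8


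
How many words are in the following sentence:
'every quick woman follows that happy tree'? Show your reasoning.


Split into words: every | quick | woman | follows | that | happy | tree = 7 words.

7


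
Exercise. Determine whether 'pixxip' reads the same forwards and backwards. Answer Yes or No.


Forward: 'pixxip'
Reversed: 'pixxip'
They are identical.

Yes


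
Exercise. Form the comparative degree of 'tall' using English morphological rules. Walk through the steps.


Apply comparative formation (add -er): 'tall' -> 'taller'.

taller


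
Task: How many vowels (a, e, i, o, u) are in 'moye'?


Vowels in 'moye': o, e = 2 vowels.

2


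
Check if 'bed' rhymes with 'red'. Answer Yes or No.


Rime (stressed vowel + following sounds) of 'bed': -ed = /ɛd/
Rime of 'red': -ed = /ɛd/
/ɛd/ and /ɛd/ are the same ending sound, so the words rhyme.

Yes


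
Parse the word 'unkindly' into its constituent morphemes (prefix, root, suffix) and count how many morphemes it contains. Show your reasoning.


Step 1: Identify prefix: 'un' (meaning: not/reverse)
Step 2: Identify root: 'kind'
Step 3: Identify suffix(es): 'ly'
Decomposition: un- (prefix: not/reverse) + kind (root) + -ly (suffix: in manner of)
Total morphemes: 3

3 morphemes (un- (prefix: not/reverse) + kind (root) + -ly (suffix: in manner of))


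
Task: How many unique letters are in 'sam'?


Unique letters in 'sam': {a, m, s} = 3 distinct letters.

3


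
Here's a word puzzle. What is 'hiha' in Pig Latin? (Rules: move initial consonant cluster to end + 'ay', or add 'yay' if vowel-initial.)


'hiha': move consonant cluster 'h' to end and add 'ay': 'ihahay'.

ihahay


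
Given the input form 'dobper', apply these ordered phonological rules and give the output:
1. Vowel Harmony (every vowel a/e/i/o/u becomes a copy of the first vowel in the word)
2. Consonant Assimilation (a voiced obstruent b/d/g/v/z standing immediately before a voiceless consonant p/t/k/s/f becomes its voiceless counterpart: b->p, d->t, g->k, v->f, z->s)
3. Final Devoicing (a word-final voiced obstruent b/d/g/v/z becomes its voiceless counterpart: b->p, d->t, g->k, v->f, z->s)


Starting form: 'dobper'
Rule 1: Vowel Harmony: all vowels become 'o' (matching first vowel). 'dobper' -> 'dobpor'
Rule 2: Consonant Assimilation: voiced obstruent before voiceless consonant becomes voiceless ('bp' -> 'pp'). 'dobpor' -> 'doppor'
Rule 3: Final Devoicing: final consonant 'r' is not one of the voiced obstruents b/d/g/v/z. No change.
Final form: 'doppor'

doppor


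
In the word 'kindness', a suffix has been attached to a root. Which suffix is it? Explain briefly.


The word 'kindness' = 'kind' (root) + '-ness' (suffix). The suffix is '-ness'.

ness


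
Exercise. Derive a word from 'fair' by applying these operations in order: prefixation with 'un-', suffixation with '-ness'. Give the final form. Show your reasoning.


Step 1: Add prefix 'un-' to 'fair' = 'unfair'
Step 2: Add suffix '-ness' to 'unfair' = 'unfairness'

unfairness


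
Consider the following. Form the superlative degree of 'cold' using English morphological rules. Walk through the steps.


Apply superlative formation (add -est): 'cold' -> 'coldest'.

coldest


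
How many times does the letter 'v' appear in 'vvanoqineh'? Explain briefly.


Letter 'v' in 'vvanoqineh': found at position(s) 1, 2 = 2 occurrence(s).

2


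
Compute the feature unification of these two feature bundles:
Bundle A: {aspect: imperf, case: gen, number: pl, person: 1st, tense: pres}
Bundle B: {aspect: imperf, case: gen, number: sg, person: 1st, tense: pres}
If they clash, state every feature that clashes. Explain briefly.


Compare features:
aspect: A=imperf vs B=imperf -> unified: imperf
case: A=gen vs B=gen -> unified: gen
number: A=pl vs B=sg -> CLASH
person: A=1st vs B=1st -> unified: 1st
tense: A=pres vs B=pres -> unified: pres
Clash detected on feature 'number' (pl vs sg); unification fails.

CLASH on 'number' (pl vs sg)


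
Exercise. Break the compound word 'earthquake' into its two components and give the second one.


Split 'earthquake' into 'earth' + 'quake'. The second part is 'quake'.

quake


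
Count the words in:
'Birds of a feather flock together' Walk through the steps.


Split into words: Birds | of | a | feather | flock | together = 6 words.

6


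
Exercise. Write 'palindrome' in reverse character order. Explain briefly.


Reverse 'palindrome' character by character: 'emordnilap'.

emordnilap


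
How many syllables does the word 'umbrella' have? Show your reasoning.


Break 'umbrella' into syllables: um-brel-la -> um | brel | la = 3 syllables

3 syllables


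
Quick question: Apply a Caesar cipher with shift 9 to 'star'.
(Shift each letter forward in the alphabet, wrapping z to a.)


Shift each letter by 9: s -> b, t -> c, a -> j, r -> a. Result: 'bcja'.

bcja


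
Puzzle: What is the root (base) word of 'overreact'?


Remove prefix 'over' from 'overreact' to get root 'react'.

react


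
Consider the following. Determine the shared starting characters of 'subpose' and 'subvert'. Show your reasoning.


Compare from the start: 3 characters match: 'sub'. Mismatch at position 4: 'p' vs 'v'.

sub


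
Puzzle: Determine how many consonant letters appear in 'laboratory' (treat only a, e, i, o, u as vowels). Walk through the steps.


Consonants in 'laboratory': l, b, r, t, r, y = 6 consonants.

6


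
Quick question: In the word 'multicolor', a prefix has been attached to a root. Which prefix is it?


The word 'multicolor' = 'multi' (prefix) + 'color' (root). The prefix is 'multi'.

multi


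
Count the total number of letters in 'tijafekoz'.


Spell out 'tijafekoz' and number each letter: t(1), i(2), j(3), a(4), f(5), e(6), k(7), o(8), z(9). Total: 9 letters.

9


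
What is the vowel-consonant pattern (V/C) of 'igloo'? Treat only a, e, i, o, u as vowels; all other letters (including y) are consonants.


Letter mapping: i = V, g = C, l = C, o = V, o = V.

VCCVV


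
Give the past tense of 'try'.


Apply rule: Change -y to -ied. 'try' becomes 'tried'.

tried


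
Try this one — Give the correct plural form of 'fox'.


Apply rule: Add -es (sibilant/fricative ending). 'fox' becomes 'foxes'.

foxes


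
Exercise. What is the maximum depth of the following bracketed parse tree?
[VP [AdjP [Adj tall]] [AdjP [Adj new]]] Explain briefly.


Count bracket nesting levels:
'[' at pos 0: depth = 1
'[' at pos 4: depth = 2
'[' at pos 10: depth = 3
'[' at pos 22: depth = 2
'[' at pos 28: depth = 3
Maximum depth reached: 3

3


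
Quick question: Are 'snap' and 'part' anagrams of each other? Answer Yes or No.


Sorted letters of 'snap': 'anps'
Sorted letters of 'part': 'aprt'
They do not match.

No


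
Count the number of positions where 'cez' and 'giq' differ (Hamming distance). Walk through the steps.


Alignment:
Position 1: 'c' vs 'g' = DIFFER
Position 2: 'e' vs 'i' = DIFFER
Position 3: 'z' vs 'q' = DIFFER
Total differences: 3

3


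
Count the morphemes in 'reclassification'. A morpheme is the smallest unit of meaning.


Decomposition: re- (prefix) + class (root) + -ify (suffix) + -ation (suffix) = 4 morpheme(s)

4 morphemes


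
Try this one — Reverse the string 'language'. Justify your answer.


Reverse 'language' character by character: 'egaugnal'.

egaugnal


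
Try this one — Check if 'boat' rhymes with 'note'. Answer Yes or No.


Rime (stressed vowel + following sounds) of 'boat': -oat = /oʊt/
Rime of 'note': -ote = /oʊt/
/oʊt/ and /oʊt/ are the same ending sound, so the words rhyme.

Yes


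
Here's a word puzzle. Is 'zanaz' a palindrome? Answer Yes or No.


Forward: 'zanaz'
Reversed: 'zanaz'
They are identical.

Yes


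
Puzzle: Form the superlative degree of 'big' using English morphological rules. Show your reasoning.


Apply superlative formation (double final consonant, add -est): 'big' -> 'biggest'.

biggest


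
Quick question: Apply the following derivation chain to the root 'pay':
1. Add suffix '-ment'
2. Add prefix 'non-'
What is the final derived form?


Step 1: Add suffix '-ment' to 'pay' = 'payment'
Step 2: Add prefix 'non-' to 'payment' = 'nonpayment'

nonpayment


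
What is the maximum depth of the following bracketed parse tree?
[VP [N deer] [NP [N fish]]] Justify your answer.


Count bracket nesting levels:
'[' at pos 0: depth = 1
'[' at pos 4: depth = 2
'[' at pos 13: depth = 2
'[' at pos 17: depth = 3
Maximum depth reached: 3

3


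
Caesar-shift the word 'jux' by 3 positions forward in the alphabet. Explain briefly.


Shift each letter by 3: j -> m, u -> x, x -> a. Result: 'mxa'.

mxa


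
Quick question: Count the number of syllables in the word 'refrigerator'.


Break 'refrigerator' into syllables: re-frig-er-a-tor -> re | frig | er | a | tor = 5 syllables

5 syllables


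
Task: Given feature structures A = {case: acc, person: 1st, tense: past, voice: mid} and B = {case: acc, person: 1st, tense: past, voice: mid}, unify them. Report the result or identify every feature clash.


Compare features:
case: A=acc vs B=acc -> unified: acc
person: A=1st vs B=1st -> unified: 1st
tense: A=past vs B=past -> unified: past
voice: A=mid vs B=mid -> unified: mid
No clashes found.

Unified: {case: acc, person: 1st, tense: past, voice: mid}


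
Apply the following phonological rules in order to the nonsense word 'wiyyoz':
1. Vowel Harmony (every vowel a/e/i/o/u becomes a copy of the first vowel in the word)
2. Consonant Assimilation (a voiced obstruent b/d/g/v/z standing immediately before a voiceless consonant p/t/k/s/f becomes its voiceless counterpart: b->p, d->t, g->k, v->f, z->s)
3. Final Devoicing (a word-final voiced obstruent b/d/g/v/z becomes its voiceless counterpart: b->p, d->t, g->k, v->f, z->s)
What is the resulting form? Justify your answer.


Starting form: 'wiyyoz'
Rule 1: Vowel Harmony: all vowels become 'i' (matching first vowel). 'wiyyoz' -> 'wiyyiz'
Rule 2: Consonant Assimilation: no voiced obstruent (b/d/g/v/z) stands immediately before a voiceless consonant (p/t/k/s/f). No change.
Rule 3: Final Devoicing: word-final voiced obstruent 'z' becomes voiceless 's'. 'wiyyiz' -> 'wiyyis'
Final form: 'wiyyis'

wiyyis


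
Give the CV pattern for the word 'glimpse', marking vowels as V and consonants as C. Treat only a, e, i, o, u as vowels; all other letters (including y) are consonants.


Letter mapping: g = C, l = C, i = V, m = C, p = C, s = C, e = V.

CCVCCCV


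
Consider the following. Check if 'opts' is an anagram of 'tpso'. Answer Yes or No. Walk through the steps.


Sorted letters of 'opts': 'opst'
Sorted letters of 'tpso': 'opst'
They match.

Yes


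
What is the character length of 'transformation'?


Spell out 'transformation' and number each letter: t(1), r(2), a(3), n(4), s(5), f(6), o(7), r(8), m(9), a(10), t(11), i(12), o(13), n(14). Total: 14 letters.

14


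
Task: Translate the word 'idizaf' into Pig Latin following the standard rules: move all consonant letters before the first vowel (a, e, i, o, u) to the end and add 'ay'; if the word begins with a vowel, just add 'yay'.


'idizaf' starts with a vowel, so add 'yay': 'idizafyay'.

idizafyay


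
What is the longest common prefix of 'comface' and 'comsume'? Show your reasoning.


Compare from the start: 3 characters match: 'com'. Mismatch at position 4: 'f' vs 's'.

com


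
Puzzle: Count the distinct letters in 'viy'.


Unique letters in 'viy': {i, v, y} = 3 distinct letters.

3


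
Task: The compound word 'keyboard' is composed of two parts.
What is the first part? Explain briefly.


Split 'keyboard' into 'key' + 'board'. The first part is 'key'.

key


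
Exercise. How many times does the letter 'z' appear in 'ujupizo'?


Letter 'z' in 'ujupizo': found at position(s) 6 = 1 occurrence(s).

1


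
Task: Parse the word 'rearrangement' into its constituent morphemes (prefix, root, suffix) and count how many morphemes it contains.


Step 1: Identify prefix: 're' (meaning: again)
Step 2: Identify root: 'arrange'
Step 3: Identify suffix(es): 'ment'
Decomposition: re- (prefix: again) + arrange (root) + -ment (suffix: action/result)
Total morphemes: 3

3 morphemes (re- (prefix: again) + arrange (root) + -ment (suffix: action/result))


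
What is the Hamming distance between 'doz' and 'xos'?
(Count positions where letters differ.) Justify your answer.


Alignment:
Position 1: 'd' vs 'x' = DIFFER
Position 2: 'o' vs 'o' = match
Position 3: 'z' vs 's' = DIFFER
Total differences: 2

2


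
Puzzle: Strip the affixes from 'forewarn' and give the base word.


Remove prefix 'fore' from 'forewarn' to get root 'warn'.

warn


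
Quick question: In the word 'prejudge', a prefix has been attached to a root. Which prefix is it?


The word 'prejudge' = 'pre' (prefix) + 'judge' (root). The prefix is 'pre'.

pre


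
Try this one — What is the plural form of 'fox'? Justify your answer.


Apply rule: Add -es (sibilant/fricative ending). 'fox' becomes 'foxes'.

foxes


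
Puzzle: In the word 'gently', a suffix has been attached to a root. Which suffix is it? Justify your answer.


The word 'gently' = 'gentle' (root) + '-ly' (suffix). The suffix is '-ly'.

ly


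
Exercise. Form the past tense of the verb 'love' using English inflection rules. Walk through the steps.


Apply rule: Add -d (word ends in -e). 'love' becomes 'loved'.

loved


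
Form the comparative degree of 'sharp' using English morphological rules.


Apply comparative formation (add -er): 'sharp' -> 'sharper'.

sharper


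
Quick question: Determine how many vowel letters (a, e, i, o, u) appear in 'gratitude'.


Vowels in 'gratitude': a, i, u, e = 4 vowels.

4


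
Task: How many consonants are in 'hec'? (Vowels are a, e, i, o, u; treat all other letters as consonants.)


Consonants in 'hec': h, c = 2 consonants.

2


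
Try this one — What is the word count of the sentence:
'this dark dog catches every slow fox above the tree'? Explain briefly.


Split into words: this | dark | dog | catches | every | slow | fox | above | the | tree = 10 words.

10


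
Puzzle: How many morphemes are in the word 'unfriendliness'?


Decomposition: un- (prefix) + friend (root) + -ly (suffix) + -ness (suffix) = 4 morpheme(s)

4 morphemes


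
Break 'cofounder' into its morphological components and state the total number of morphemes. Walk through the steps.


Step 1: Identify prefix: 'co' (meaning: together)
Step 2: Identify root: 'found'
Step 3: Identify suffix(es): 'er'
Decomposition: co- (prefix: together) + found (root) + -er (suffix: one who)
Total morphemes: 3

3 morphemes (co- (prefix: together) + found (root) + -er (suffix: one who))


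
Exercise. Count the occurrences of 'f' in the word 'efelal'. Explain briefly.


Letter 'f' in 'efelal': found at position(s) 2 = 1 occurrence(s).

1


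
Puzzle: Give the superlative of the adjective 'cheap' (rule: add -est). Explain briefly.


Apply superlative formation (add -est): 'cheap' -> 'cheapest'.

cheapest


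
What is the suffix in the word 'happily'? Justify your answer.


The word 'happily' = 'happy' (root) + '-ly' (suffix). The suffix is '-ly'.

ly


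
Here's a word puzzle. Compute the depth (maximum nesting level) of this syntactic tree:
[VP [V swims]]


Count bracket nesting levels:
'[' at pos 0: depth = 1
'[' at pos 4: depth = 2
Maximum depth reached: 2

2


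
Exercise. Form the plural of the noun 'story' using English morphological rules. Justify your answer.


Apply rule: Change -y to -ies (consonant + y). 'story' becomes 'stories'.

stories


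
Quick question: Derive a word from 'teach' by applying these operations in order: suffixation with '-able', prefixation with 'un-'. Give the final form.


Step 1: Add suffix '-able' to 'teach' = 'teachable'
Step 2: Add prefix 'un-' to 'teachable' = 'unteachable'

unteachable


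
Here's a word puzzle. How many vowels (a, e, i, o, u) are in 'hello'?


Vowels in 'hello': e, o = 2 vowels.

2


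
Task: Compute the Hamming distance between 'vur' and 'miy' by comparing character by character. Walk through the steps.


Alignment:
Position 1: 'v' vs 'm' = DIFFER
Position 2: 'u' vs 'i' = DIFFER
Position 3: 'r' vs 'y' = DIFFER
Total differences: 3

3


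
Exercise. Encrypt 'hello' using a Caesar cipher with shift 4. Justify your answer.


Shift each letter by 4: h -> l, e -> i, l -> p, l -> p, o -> s. Result: 'lipps'.

lipps


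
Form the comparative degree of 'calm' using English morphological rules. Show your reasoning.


Apply comparative formation (add -er): 'calm' -> 'calmer'.

calmer


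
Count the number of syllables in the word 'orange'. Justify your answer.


Break 'orange' into syllables: or-ange -> or | ange = 2 syllables

2 syllables


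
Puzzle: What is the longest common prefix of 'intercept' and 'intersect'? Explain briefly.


Compare from the start: 5 characters match: 'inter'. Mismatch at position 6: 'c' vs 's'.

inter


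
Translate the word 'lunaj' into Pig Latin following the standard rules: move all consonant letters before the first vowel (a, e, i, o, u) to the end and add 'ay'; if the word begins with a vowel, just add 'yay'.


'lunaj': move consonant cluster 'l' to end and add 'ay': 'unajlay'.

unajlay


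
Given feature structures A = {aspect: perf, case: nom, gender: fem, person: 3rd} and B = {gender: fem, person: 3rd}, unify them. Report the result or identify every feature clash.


Compare features:
aspect: A=perf vs B=_ -> unified: perf
case: A=nom vs B=_ -> unified: nom
gender: A=fem vs B=fem -> unified: fem
person: A=3rd vs B=3rd -> unified: 3rd
No clashes found.

Unified: {aspect: perf, case: nom, gender: fem, person: 3rd}


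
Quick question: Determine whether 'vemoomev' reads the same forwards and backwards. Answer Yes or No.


Forward: 'vemoomev'
Reversed: 'vemoomev'
They are identical.

Yes


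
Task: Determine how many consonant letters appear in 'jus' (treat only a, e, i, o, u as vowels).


Consonants in 'jus': j, s = 2 consonants.

2


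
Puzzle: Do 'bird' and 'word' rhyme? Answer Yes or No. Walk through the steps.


Rime (stressed vowel + following sounds) of 'bird': -ird = /ɜːrd/
Rime of 'word': -ord = /ɜːrd/
/ɜːrd/ and /ɜːrd/ are the same ending sound, so the words rhyme.

Yes


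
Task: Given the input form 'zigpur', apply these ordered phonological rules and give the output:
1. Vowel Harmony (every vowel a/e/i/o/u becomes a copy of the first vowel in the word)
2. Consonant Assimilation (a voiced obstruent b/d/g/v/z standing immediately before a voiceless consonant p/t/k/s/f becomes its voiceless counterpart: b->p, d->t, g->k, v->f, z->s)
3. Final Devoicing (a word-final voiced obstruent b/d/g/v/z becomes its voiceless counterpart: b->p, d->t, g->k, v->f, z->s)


Starting form: 'zigpur'
Rule 1: Vowel Harmony: all vowels become 'i' (matching first vowel). 'zigpur' -> 'zigpir'
Rule 2: Consonant Assimilation: voiced obstruent before voiceless consonant becomes voiceless ('gp' -> 'kp'). 'zigpir' -> 'zikpir'
Rule 3: Final Devoicing: final consonant 'r' is not one of the voiced obstruents b/d/g/v/z. No change.
Final form: 'zikpir'

zikpir


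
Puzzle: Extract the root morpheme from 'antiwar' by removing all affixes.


Remove prefix 'anti' from 'antiwar' to get root 'war'.

war


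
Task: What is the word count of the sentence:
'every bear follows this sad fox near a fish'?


Split into words: every | bear | follows | this | sad | fox | near | a | fish = 9 words.

9


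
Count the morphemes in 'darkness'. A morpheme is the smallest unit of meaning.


Decomposition: dark (root) + -ness (suffix) = 2 morpheme(s)

2 morphemes


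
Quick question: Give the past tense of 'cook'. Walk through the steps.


Apply rule: Add -ed. 'cook' becomes 'cooked'.

cooked


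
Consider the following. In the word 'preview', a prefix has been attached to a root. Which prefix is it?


The word 'preview' = 'pre' (prefix) + 'view' (root). The prefix is 'pre'.

pre


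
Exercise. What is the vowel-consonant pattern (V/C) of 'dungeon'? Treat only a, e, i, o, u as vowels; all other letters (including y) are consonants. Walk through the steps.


Letter mapping: d = C, u = V, n = C, g = C, e = V, o = V, n = C.

CVCCVVC


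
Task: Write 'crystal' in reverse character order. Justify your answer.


Reverse 'crystal' character by character: 'latsyrc'.

latsyrc


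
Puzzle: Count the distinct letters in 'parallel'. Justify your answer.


Unique letters in 'parallel': {a, e, l, p, r} = 5 distinct letters.

5


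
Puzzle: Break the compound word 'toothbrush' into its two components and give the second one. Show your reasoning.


Split 'toothbrush' into 'tooth' + 'brush'. The second part is 'brush'.

brush


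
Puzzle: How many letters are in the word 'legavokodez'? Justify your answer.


Spell out 'legavokodez' and number each letter: l(1), e(2), g(3), a(4), v(5), o(6), k(7), o(8), d(9), e(10), z(11). Total: 11 letters.

11


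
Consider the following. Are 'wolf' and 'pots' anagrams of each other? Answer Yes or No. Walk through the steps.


Sorted letters of 'wolf': 'flow'
Sorted letters of 'pots': 'opst'
They do not match.

No


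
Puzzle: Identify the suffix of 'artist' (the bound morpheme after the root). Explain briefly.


The word 'artist' = 'art' (root) + '-ist' (suffix). The suffix is '-ist'.

ist


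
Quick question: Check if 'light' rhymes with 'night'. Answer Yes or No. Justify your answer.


Rime (stressed vowel + following sounds) of 'light': -ight = /aɪt/
Rime of 'night': -ight = /aɪt/
/aɪt/ and /aɪt/ are the same ending sound, so the words rhyme.

Yes


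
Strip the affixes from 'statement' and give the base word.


Remove suffix '-ment' from 'statement' to get root 'state'.

state


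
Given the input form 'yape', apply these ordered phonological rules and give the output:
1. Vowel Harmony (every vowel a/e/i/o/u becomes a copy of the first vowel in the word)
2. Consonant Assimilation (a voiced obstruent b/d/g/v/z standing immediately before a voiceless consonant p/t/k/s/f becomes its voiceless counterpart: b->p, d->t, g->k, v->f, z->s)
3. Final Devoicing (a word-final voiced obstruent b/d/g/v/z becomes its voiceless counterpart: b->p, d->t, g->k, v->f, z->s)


Starting form: 'yape'
Rule 1: Vowel Harmony: all vowels become 'a' (matching first vowel). 'yape' -> 'yapa'
Rule 2: Consonant Assimilation: no voiced obstruent (b/d/g/v/z) stands immediately before a voiceless consonant (p/t/k/s/f). No change.
Rule 3: Final Devoicing: the word ends in the vowel 'a', not a consonant. No change.
Final form: 'yapa'

yapa
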